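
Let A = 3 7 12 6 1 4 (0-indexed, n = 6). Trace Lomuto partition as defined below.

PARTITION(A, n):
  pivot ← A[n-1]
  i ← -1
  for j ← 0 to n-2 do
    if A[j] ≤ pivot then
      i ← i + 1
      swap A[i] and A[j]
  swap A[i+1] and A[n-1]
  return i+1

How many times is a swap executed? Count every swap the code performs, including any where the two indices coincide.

3

pivot = A[5] = 4; i = -1
j=0: A[0]=3 ≤ 4 → i=0, swap A[0],A[0] (no change) → 3 7 12 6 1 4
j=1: A[1]=7 > 4 → no swap
j=2: A[2]=12 > 4 → no swap
j=3: A[3]=6 > 4 → no swap
j=4: A[4]=1 ≤ 4 → i=1, swap A[1],A[4] → 3 1 12 6 7 4
final swap A[2],A[5] → 3 1 4 6 7 12; return 2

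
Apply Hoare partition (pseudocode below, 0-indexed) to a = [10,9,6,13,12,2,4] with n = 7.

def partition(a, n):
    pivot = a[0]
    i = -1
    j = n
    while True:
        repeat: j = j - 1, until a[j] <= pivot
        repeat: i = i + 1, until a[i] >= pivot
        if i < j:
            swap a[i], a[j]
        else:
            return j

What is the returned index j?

3

pivot=10
j stops at 6 (4), i stops at 0 (10); swap ⇒ [4,9,6,13,12,2,10]
j stops at 5 (2), i stops at 3 (13); swap ⇒ [4,9,6,2,12,13,10]
j stops at 3, i stops at 4; i≥j ⇒ return 3. a=[4,9,6,2,12,13,10]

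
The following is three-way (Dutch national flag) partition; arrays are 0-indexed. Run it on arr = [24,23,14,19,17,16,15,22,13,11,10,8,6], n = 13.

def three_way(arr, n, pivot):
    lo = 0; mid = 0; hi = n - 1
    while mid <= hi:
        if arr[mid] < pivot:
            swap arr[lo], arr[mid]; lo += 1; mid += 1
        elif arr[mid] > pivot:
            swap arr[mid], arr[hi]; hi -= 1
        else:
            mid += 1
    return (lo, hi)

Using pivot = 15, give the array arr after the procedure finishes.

[6,8,14,10,11,13,15,22,16,17,19,23,24]

lo=0 mid=0 hi=12
24>15: swap(0,12), hi=11 ⇒ [6,23,14,19,17,16,15,22,13,11,10,8,24]
6<15: swap(0,0), lo=1 mid=1 ⇒ [6,23,14,19,17,16,15,22,13,11,10,8,24]
23>15: swap(1,11), hi=10 ⇒ [6,8,14,19,17,16,15,22,13,11,10,23,24]
8<15: swap(1,1), lo=2 mid=2 ⇒ [6,8,14,19,17,16,15,22,13,11,10,23,24]
14<15: swap(2,2), lo=3 mid=3 ⇒ [6,8,14,19,17,16,15,22,13,11,10,23,24]
19>15: swap(3,10), hi=9 ⇒ [6,8,14,10,17,16,15,22,13,11,19,23,24]
10<15: swap(3,3), lo=4 mid=4 ⇒ [6,8,14,10,17,16,15,22,13,11,19,23,24]
17>15: swap(4,9), hi=8 ⇒ [6,8,14,10,11,16,15,22,13,17,19,23,24]
11<15: swap(4,4), lo=5 mid=5 ⇒ [6,8,14,10,11,16,15,22,13,17,19,23,24]
16>15: swap(5,8), hi=7 ⇒ [6,8,14,10,11,13,15,22,16,17,19,23,24]
13<15: swap(5,5), lo=6 mid=6 ⇒ [6,8,14,10,11,13,15,22,16,17,19,23,24]
15=15: mid=7
22>15: swap(7,7), hi=6 ⇒ [6,8,14,10,11,13,15,22,16,17,19,23,24]
done. lo=6 hi=6; arr=[6,8,14,10,11,13,15,22,16,17,19,23,24]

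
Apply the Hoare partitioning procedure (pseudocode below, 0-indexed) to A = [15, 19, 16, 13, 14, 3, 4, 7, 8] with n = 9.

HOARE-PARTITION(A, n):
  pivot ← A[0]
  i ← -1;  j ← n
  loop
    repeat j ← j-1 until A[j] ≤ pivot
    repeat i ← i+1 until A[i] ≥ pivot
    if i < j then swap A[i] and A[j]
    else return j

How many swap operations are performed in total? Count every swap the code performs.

pivot=15
j stops at 8 (8), i stops at 0 (15); swap ⇒ [8, 19, 16, 13, 14, 3, 4, 7, 15]
j stops at 7 (7), i stops at 1 (19); swap ⇒ [8, 7, 16, 13, 14, 3, 4, 19, 15]
j stops at 6 (4), i stops at 2 (16); swap ⇒ [8, 7, 4, 13, 14, 3, 16, 19, 15]
j stops at 5, i stops at 6; i≥j ⇒ return 5. A=[8, 7, 4, 13, 14, 3, 16, 19, 15]

3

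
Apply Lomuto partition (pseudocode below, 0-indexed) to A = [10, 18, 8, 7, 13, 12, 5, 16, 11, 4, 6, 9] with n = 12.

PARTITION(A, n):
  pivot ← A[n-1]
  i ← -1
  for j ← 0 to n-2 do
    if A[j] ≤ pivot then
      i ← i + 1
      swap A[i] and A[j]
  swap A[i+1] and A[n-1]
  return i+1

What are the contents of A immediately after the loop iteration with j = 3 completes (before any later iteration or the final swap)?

pivot=9, i=-1
j=0: 10>9, skip
j=1: 18>9, skip
j=2: 8≤9, i=0, swap(0,2) ⇒ [8, 18, 10, 7, 13, 12, 5, 16, 11, 4, 6, 9]
j=3: 7≤9, i=1, swap(1,3) ⇒ [8, 7, 10, 18, 13, 12, 5, 16, 11, 4, 6, 9]
(after j=3) A = [8, 7, 10, 18, 13, 12, 5, 16, 11, 4, 6, 9]

[8, 7, 10, 18, 13, 12, 5, 16, 11, 4, 6, 9]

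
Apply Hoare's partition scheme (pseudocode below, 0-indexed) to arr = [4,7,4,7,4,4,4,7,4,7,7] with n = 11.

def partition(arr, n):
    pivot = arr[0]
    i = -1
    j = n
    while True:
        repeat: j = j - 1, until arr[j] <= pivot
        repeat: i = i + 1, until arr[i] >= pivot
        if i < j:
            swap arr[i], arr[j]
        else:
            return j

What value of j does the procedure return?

3

pivot=4
j stops at 8 (4), i stops at 0 (4); swap ⇒ [4,7,4,7,4,4,4,7,4,7,7]
j stops at 6 (4), i stops at 1 (7); swap ⇒ [4,4,4,7,4,4,7,7,4,7,7]
j stops at 5 (4), i stops at 2 (4); swap ⇒ [4,4,4,7,4,4,7,7,4,7,7]
j stops at 4 (4), i stops at 3 (7); swap ⇒ [4,4,4,4,7,4,7,7,4,7,7]
j stops at 3, i stops at 4; i≥j ⇒ return 3. arr=[4,4,4,4,7,4,7,7,4,7,7]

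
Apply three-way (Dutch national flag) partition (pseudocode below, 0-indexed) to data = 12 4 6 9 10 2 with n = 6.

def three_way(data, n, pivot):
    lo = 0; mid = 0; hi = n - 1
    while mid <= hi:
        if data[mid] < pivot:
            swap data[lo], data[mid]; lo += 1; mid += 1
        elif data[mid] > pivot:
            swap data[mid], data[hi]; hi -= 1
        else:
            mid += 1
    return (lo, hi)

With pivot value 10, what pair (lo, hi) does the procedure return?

pivot = 10; lo=0, mid=0, hi=5
data[mid]=12>10: swap data[0],data[5]; hi=4 → 2 4 6 9 10 12
data[mid]=2<10: swap data[0],data[0]; lo=1,mid=1 → 2 4 6 9 10 12
data[mid]=4<10: swap data[1],data[1]; lo=2,mid=2 → 2 4 6 9 10 12
data[mid]=6<10: swap data[2],data[2]; lo=3,mid=3 → 2 4 6 9 10 12
data[mid]=9<10: swap data[3],data[3]; lo=4,mid=4 → 2 4 6 9 10 12
data[mid]=10=10: mid=5
end: lo=4, hi=4; data = 2 4 6 9 10 12

(4, 4)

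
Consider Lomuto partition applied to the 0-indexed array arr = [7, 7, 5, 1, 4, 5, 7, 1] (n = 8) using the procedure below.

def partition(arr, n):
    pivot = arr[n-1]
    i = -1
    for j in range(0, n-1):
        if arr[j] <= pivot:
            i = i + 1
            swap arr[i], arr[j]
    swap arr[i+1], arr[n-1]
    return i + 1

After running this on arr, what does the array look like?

pivot = arr[7] = 1; i = -1
j=0: arr[0]=7 > 1 → no swap
j=1: arr[1]=7 > 1 → no swap
j=2: arr[2]=5 > 1 → no swap
j=3: arr[3]=1 ≤ 1 → i=0, swap arr[0],arr[3] → [1, 7, 5, 7, 4, 5, 7, 1]
j=4: arr[4]=4 > 1 → no swap
j=5: arr[5]=5 > 1 → no swap
j=6: arr[6]=7 > 1 → no swap
final swap arr[1],arr[7] → [1, 1, 5, 7, 4, 5, 7, 7]; return 1

[1, 1, 5, 7, 4, 5, 7, 7]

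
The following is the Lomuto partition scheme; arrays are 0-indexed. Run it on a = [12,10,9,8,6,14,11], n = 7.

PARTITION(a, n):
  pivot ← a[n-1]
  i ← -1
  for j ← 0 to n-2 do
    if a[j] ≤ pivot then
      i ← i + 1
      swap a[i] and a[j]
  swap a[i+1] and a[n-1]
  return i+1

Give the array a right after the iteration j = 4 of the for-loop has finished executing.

pivot=11, i=-1
j=0: 12>11, skip
j=1: 10≤11, i=0, swap(0,1) ⇒ [10,12,9,8,6,14,11]
j=2: 9≤11, i=1, swap(1,2) ⇒ [10,9,12,8,6,14,11]
j=3: 8≤11, i=2, swap(2,3) ⇒ [10,9,8,12,6,14,11]
j=4: 6≤11, i=3, swap(3,4) ⇒ [10,9,8,6,12,14,11]
(after j=4) a = [10,9,8,6,12,14,11]

[10,9,8,6,12,14,11]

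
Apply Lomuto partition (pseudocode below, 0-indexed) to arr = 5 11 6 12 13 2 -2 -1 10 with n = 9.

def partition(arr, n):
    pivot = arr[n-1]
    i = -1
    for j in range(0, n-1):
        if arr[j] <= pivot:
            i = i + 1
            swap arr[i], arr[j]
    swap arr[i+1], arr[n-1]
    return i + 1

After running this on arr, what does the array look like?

pivot=10, i=-1
j=0: 5≤10, i=0, swap(0,0) ⇒ 5 11 6 12 13 2 -2 -1 10
j=1: 11>10, skip
j=2: 6≤10, i=1, swap(1,2) ⇒ 5 6 11 12 13 2 -2 -1 10
j=3: 12>10, skip
j=4: 13>10, skip
j=5: 2≤10, i=2, swap(2,5) ⇒ 5 6 2 12 13 11 -2 -1 10
j=6: -2≤10, i=3, swap(3,6) ⇒ 5 6 2 -2 13 11 12 -1 10
j=7: -1≤10, i=4, swap(4,7) ⇒ 5 6 2 -2 -1 11 12 13 10
swap(5,8) ⇒ 5 6 2 -2 -1 10 12 13 11; return 5

5 6 2 -2 -1 10 12 13 11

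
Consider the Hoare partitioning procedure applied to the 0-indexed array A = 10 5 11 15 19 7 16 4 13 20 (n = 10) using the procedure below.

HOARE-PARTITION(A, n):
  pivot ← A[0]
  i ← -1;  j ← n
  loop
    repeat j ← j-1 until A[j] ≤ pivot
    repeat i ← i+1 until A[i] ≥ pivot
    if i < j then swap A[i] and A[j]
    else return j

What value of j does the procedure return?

pivot=10
j stops at 7 (4), i stops at 0 (10); swap ⇒ 4 5 11 15 19 7 16 10 13 20
j stops at 5 (7), i stops at 2 (11); swap ⇒ 4 5 7 15 19 11 16 10 13 20
j stops at 2, i stops at 3; i≥j ⇒ return 2. A=4 5 7 15 19 11 16 10 13 20

2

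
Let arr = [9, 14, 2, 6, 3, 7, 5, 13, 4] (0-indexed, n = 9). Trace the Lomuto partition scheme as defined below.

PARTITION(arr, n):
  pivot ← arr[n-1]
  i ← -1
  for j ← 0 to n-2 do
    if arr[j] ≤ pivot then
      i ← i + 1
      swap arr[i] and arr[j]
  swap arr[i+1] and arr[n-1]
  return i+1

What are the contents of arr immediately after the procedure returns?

[2, 3, 4, 6, 14, 7, 5, 13, 9]

pivot = arr[8] = 4; i = -1
j=0: arr[0]=9 > 4 → no swap
j=1: arr[1]=14 > 4 → no swap
j=2: arr[2]=2 ≤ 4 → i=0, swap arr[0],arr[2] → [2, 14, 9, 6, 3, 7, 5, 13, 4]
j=3: arr[3]=6 > 4 → no swap
j=4: arr[4]=3 ≤ 4 → i=1, swap arr[1],arr[4] → [2, 3, 9, 6, 14, 7, 5, 13, 4]
j=5: arr[5]=7 > 4 → no swap
j=6: arr[6]=5 > 4 → no swap
j=7: arr[7]=13 > 4 → no swap
final swap arr[2],arr[8] → [2, 3, 4, 6, 14, 7, 5, 13, 9]; return 2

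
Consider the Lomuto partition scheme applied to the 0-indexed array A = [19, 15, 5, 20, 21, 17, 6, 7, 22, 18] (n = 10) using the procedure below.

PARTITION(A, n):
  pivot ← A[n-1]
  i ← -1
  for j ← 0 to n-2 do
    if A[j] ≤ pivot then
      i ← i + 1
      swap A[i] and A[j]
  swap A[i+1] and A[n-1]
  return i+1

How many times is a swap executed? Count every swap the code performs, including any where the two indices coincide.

pivot = A[9] = 18; i = -1
j=0: A[0]=19 > 18 → no swap
j=1: A[1]=15 ≤ 18 → i=0, swap A[0],A[1] → [15, 19, 5, 20, 21, 17, 6, 7, 22, 18]
j=2: A[2]=5 ≤ 18 → i=1, swap A[1],A[2] → [15, 5, 19, 20, 21, 17, 6, 7, 22, 18]
j=3: A[3]=20 > 18 → no swap
j=4: A[4]=21 > 18 → no swap
j=5: A[5]=17 ≤ 18 → i=2, swap A[2],A[5] → [15, 5, 17, 20, 21, 19, 6, 7, 22, 18]
j=6: A[6]=6 ≤ 18 → i=3, swap A[3],A[6] → [15, 5, 17, 6, 21, 19, 20, 7, 22, 18]
j=7: A[7]=7 ≤ 18 → i=4, swap A[4],A[7] → [15, 5, 17, 6, 7, 19, 20, 21, 22, 18]
j=8: A[8]=22 > 18 → no swap
final swap A[5],A[9] → [15, 5, 17, 6, 7, 18, 20, 21, 22, 19]; return 5

6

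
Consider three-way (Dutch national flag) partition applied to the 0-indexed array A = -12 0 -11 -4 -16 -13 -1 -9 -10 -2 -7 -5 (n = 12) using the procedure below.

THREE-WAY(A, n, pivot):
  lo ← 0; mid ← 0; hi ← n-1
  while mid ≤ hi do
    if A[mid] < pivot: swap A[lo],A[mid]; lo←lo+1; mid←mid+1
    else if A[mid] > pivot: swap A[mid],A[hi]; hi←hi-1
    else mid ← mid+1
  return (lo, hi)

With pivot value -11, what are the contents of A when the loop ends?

-12 -13 -16 -11 -4 -1 -9 -10 -2 -7 -5 0

pivot = -11; lo=0, mid=0, hi=11
A[mid]=-12<-11: swap A[0],A[0]; lo=1,mid=1 → -12 0 -11 -4 -16 -13 -1 -9 -10 -2 -7 -5
A[mid]=0>-11: swap A[1],A[11]; hi=10 → -12 -5 -11 -4 -16 -13 -1 -9 -10 -2 -7 0
A[mid]=-5>-11: swap A[1],A[10]; hi=9 → -12 -7 -11 -4 -16 -13 -1 -9 -10 -2 -5 0
A[mid]=-7>-11: swap A[1],A[9]; hi=8 → -12 -2 -11 -4 -16 -13 -1 -9 -10 -7 -5 0
A[mid]=-2>-11: swap A[1],A[8]; hi=7 → -12 -10 -11 -4 -16 -13 -1 -9 -2 -7 -5 0
A[mid]=-10>-11: swap A[1],A[7]; hi=6 → -12 -9 -11 -4 -16 -13 -1 -10 -2 -7 -5 0
A[mid]=-9>-11: swap A[1],A[6]; hi=5 → -12 -1 -11 -4 -16 -13 -9 -10 -2 -7 -5 0
A[mid]=-1>-11: swap A[1],A[5]; hi=4 → -12 -13 -11 -4 -16 -1 -9 -10 -2 -7 -5 0
A[mid]=-13<-11: swap A[1],A[1]; lo=2,mid=2 → -12 -13 -11 -4 -16 -1 -9 -10 -2 -7 -5 0
A[mid]=-11=-11: mid=3
A[mid]=-4>-11: swap A[3],A[4]; hi=3 → -12 -13 -11 -16 -4 -1 -9 -10 -2 -7 -5 0
A[mid]=-16<-11: swap A[2],A[3]; lo=3,mid=4 → -12 -13 -16 -11 -4 -1 -9 -10 -2 -7 -5 0
end: lo=3, hi=3; A = -12 -13 -16 -11 -4 -1 -9 -10 -2 -7 -5 0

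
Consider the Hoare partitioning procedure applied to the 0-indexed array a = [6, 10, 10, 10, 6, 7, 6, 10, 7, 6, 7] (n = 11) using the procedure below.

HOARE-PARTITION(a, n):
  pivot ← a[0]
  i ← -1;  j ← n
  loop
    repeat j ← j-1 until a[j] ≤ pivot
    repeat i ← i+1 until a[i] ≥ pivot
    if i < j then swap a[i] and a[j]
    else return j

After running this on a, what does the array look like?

[6, 6, 6, 10, 10, 7, 10, 10, 7, 6, 7]

pivot=6
j stops at 9 (6), i stops at 0 (6); swap ⇒ [6, 10, 10, 10, 6, 7, 6, 10, 7, 6, 7]
j stops at 6 (6), i stops at 1 (10); swap ⇒ [6, 6, 10, 10, 6, 7, 10, 10, 7, 6, 7]
j stops at 4 (6), i stops at 2 (10); swap ⇒ [6, 6, 6, 10, 10, 7, 10, 10, 7, 6, 7]
j stops at 2, i stops at 3; i≥j ⇒ return 2. a=[6, 6, 6, 10, 10, 7, 10, 10, 7, 6, 7]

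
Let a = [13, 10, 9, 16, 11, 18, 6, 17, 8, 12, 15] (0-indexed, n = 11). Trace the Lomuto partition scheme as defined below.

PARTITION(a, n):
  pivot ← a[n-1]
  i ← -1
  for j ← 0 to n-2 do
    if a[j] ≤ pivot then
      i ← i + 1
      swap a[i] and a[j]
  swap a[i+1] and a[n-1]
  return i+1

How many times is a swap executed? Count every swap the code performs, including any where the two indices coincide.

8

pivot = a[10] = 15; i = -1
j=0: a[0]=13 ≤ 15 → i=0, swap a[0],a[0] (no change) → [13, 10, 9, 16, 11, 18, 6, 17, 8, 12, 15]
j=1: a[1]=10 ≤ 15 → i=1, swap a[1],a[1] (no change) → [13, 10, 9, 16, 11, 18, 6, 17, 8, 12, 15]
j=2: a[2]=9 ≤ 15 → i=2, swap a[2],a[2] (no change) → [13, 10, 9, 16, 11, 18, 6, 17, 8, 12, 15]
j=3: a[3]=16 > 15 → no swap
j=4: a[4]=11 ≤ 15 → i=3, swap a[3],a[4] → [13, 10, 9, 11, 16, 18, 6, 17, 8, 12, 15]
j=5: a[5]=18 > 15 → no swap
j=6: a[6]=6 ≤ 15 → i=4, swap a[4],a[6] → [13, 10, 9, 11, 6, 18, 16, 17, 8, 12, 15]
j=7: a[7]=17 > 15 → no swap
j=8: a[8]=8 ≤ 15 → i=5, swap a[5],a[8] → [13, 10, 9, 11, 6, 8, 16, 17, 18, 12, 15]
j=9: a[9]=12 ≤ 15 → i=6, swap a[6],a[9] → [13, 10, 9, 11, 6, 8, 12, 17, 18, 16, 15]
final swap a[7],a[10] → [13, 10, 9, 11, 6, 8, 12, 15, 18, 16, 17]; return 7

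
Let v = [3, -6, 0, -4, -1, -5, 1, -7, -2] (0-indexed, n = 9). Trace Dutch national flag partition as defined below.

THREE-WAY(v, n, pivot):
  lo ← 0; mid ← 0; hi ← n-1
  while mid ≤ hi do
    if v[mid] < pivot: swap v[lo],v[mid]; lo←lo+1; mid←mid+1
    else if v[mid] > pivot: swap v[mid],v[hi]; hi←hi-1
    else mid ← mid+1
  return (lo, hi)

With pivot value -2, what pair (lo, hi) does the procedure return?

pivot = -2; lo=0, mid=0, hi=8
v[mid]=3>-2: swap v[0],v[8]; hi=7 → [-2, -6, 0, -4, -1, -5, 1, -7, 3]
v[mid]=-2=-2: mid=1
v[mid]=-6<-2: swap v[0],v[1]; lo=1,mid=2 → [-6, -2, 0, -4, -1, -5, 1, -7, 3]
v[mid]=0>-2: swap v[2],v[7]; hi=6 → [-6, -2, -7, -4, -1, -5, 1, 0, 3]
v[mid]=-7<-2: swap v[1],v[2]; lo=2,mid=3 → [-6, -7, -2, -4, -1, -5, 1, 0, 3]
v[mid]=-4<-2: swap v[2],v[3]; lo=3,mid=4 → [-6, -7, -4, -2, -1, -5, 1, 0, 3]
v[mid]=-1>-2: swap v[4],v[6]; hi=5 → [-6, -7, -4, -2, 1, -5, -1, 0, 3]
v[mid]=1>-2: swap v[4],v[5]; hi=4 → [-6, -7, -4, -2, -5, 1, -1, 0, 3]
v[mid]=-5<-2: swap v[3],v[4]; lo=4,mid=5 → [-6, -7, -4, -5, -2, 1, -1, 0, 3]
end: lo=4, hi=4; v = [-6, -7, -4, -5, -2, 1, -1, 0, 3]

(4, 4)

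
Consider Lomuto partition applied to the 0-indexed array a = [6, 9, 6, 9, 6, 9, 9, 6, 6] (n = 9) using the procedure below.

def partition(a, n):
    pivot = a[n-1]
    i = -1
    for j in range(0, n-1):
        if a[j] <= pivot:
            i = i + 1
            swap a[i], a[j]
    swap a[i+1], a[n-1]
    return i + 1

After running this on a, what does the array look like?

[6, 6, 6, 6, 6, 9, 9, 9, 9]

pivot = a[8] = 6; i = -1
j=0: a[0]=6 ≤ 6 → i=0, swap a[0],a[0] (no change) → [6, 9, 6, 9, 6, 9, 9, 6, 6]
j=1: a[1]=9 > 6 → no swap
j=2: a[2]=6 ≤ 6 → i=1, swap a[1],a[2] → [6, 6, 9, 9, 6, 9, 9, 6, 6]
j=3: a[3]=9 > 6 → no swap
j=4: a[4]=6 ≤ 6 → i=2, swap a[2],a[4] → [6, 6, 6, 9, 9, 9, 9, 6, 6]
j=5: a[5]=9 > 6 → no swap
j=6: a[6]=9 > 6 → no swap
j=7: a[7]=6 ≤ 6 → i=3, swap a[3],a[7] → [6, 6, 6, 6, 9, 9, 9, 9, 6]
final swap a[4],a[8] → [6, 6, 6, 6, 6, 9, 9, 9, 9]; return 4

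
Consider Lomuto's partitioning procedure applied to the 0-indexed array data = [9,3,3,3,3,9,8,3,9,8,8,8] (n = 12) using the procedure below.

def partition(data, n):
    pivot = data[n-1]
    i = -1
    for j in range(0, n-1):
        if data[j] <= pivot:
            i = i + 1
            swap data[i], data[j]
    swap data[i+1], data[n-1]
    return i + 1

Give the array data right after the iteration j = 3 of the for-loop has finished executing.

pivot=8, i=-1
j=0: 9>8, skip
j=1: 3≤8, i=0, swap(0,1) ⇒ [3,9,3,3,3,9,8,3,9,8,8,8]
j=2: 3≤8, i=1, swap(1,2) ⇒ [3,3,9,3,3,9,8,3,9,8,8,8]
j=3: 3≤8, i=2, swap(2,3) ⇒ [3,3,3,9,3,9,8,3,9,8,8,8]
(after j=3) data = [3,3,3,9,3,9,8,3,9,8,8,8]

[3,3,3,9,3,9,8,3,9,8,8,8]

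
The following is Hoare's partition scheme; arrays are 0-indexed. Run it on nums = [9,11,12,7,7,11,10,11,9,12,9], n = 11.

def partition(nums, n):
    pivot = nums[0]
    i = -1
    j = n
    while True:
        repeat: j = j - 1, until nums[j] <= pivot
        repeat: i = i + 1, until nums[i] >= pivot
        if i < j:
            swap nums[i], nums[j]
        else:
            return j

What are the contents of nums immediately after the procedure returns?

[9,9,7,7,12,11,10,11,11,12,9]

pivot = nums[0] = 9; i = -1, j = 11
j→10 (nums[10]=9≤9), i→0 (nums[0]=9≥9); i<j, swap → [9,11,12,7,7,11,10,11,9,12,9]
j→8 (nums[8]=9≤9), i→1 (nums[1]=11≥9); i<j, swap → [9,9,12,7,7,11,10,11,11,12,9]
j→4 (nums[4]=7≤9), i→2 (nums[2]=12≥9); i<j, swap → [9,9,7,7,12,11,10,11,11,12,9]
j→3, i→4; i≥j, return j=3. nums = [9,9,7,7,12,11,10,11,11,12,9]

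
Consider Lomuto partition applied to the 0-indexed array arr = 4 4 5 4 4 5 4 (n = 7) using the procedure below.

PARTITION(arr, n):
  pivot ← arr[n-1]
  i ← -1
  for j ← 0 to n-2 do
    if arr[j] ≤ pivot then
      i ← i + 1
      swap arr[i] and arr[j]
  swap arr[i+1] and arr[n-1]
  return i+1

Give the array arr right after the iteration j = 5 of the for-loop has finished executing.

pivot=4, i=-1
j=0: 4≤4, i=0, swap(0,0) ⇒ 4 4 5 4 4 5 4
j=1: 4≤4, i=1, swap(1,1) ⇒ 4 4 5 4 4 5 4
j=2: 5>4, skip
j=3: 4≤4, i=2, swap(2,3) ⇒ 4 4 4 5 4 5 4
j=4: 4≤4, i=3, swap(3,4) ⇒ 4 4 4 4 5 5 4
j=5: 5>4, skip
(after j=5) arr = 4 4 4 4 5 5 4

4 4 4 4 5 5 4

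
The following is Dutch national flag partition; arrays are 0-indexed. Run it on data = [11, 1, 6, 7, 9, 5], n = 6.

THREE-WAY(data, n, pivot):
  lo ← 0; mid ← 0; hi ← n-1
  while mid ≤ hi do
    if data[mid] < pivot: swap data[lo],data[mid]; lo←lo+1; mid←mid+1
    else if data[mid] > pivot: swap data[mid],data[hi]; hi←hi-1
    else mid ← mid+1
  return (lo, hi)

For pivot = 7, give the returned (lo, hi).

(3, 3)

lo=0 mid=0 hi=5
11>7: swap(0,5), hi=4 ⇒ [5, 1, 6, 7, 9, 11]
5<7: swap(0,0), lo=1 mid=1 ⇒ [5, 1, 6, 7, 9, 11]
1<7: swap(1,1), lo=2 mid=2 ⇒ [5, 1, 6, 7, 9, 11]
6<7: swap(2,2), lo=3 mid=3 ⇒ [5, 1, 6, 7, 9, 11]
7=7: mid=4
9>7: swap(4,4), hi=3 ⇒ [5, 1, 6, 7, 9, 11]
done. lo=3 hi=3; data=[5, 1, 6, 7, 9, 11]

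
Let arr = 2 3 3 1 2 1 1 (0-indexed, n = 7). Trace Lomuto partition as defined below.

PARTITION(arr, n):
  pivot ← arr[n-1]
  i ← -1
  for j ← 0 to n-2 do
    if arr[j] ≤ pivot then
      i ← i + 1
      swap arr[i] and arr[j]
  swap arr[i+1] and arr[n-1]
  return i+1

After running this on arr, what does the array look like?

pivot=1, i=-1
j=0: 2>1, skip
j=1: 3>1, skip
j=2: 3>1, skip
j=3: 1≤1, i=0, swap(0,3) ⇒ 1 3 3 2 2 1 1
j=4: 2>1, skip
j=5: 1≤1, i=1, swap(1,5) ⇒ 1 1 3 2 2 3 1
swap(2,6) ⇒ 1 1 1 2 2 3 3; return 2

1 1 1 2 2 3 3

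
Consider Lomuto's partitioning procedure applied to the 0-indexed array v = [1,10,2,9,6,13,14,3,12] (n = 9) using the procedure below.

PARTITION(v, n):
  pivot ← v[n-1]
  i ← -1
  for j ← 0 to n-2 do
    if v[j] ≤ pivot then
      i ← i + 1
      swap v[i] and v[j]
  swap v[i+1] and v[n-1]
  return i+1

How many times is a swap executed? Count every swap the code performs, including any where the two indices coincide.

pivot=12, i=-1
j=0: 1≤12, i=0, swap(0,0) ⇒ [1,10,2,9,6,13,14,3,12]
j=1: 10≤12, i=1, swap(1,1) ⇒ [1,10,2,9,6,13,14,3,12]
j=2: 2≤12, i=2, swap(2,2) ⇒ [1,10,2,9,6,13,14,3,12]
j=3: 9≤12, i=3, swap(3,3) ⇒ [1,10,2,9,6,13,14,3,12]
j=4: 6≤12, i=4, swap(4,4) ⇒ [1,10,2,9,6,13,14,3,12]
j=5: 13>12, skip
j=6: 14>12, skip
j=7: 3≤12, i=5, swap(5,7) ⇒ [1,10,2,9,6,3,14,13,12]
swap(6,8) ⇒ [1,10,2,9,6,3,12,13,14]; return 6

7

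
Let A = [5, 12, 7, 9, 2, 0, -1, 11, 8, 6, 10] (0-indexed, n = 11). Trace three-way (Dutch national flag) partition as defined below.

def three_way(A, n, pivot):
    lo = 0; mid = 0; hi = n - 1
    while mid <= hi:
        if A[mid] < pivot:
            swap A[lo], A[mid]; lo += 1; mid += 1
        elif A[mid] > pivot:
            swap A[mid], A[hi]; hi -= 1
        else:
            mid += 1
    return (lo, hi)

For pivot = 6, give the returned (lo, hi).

(4, 4)

lo=0 mid=0 hi=10
5<6: swap(0,0), lo=1 mid=1 ⇒ [5, 12, 7, 9, 2, 0, -1, 11, 8, 6, 10]
12>6: swap(1,10), hi=9 ⇒ [5, 10, 7, 9, 2, 0, -1, 11, 8, 6, 12]
10>6: swap(1,9), hi=8 ⇒ [5, 6, 7, 9, 2, 0, -1, 11, 8, 10, 12]
6=6: mid=2
7>6: swap(2,8), hi=7 ⇒ [5, 6, 8, 9, 2, 0, -1, 11, 7, 10, 12]
8>6: swap(2,7), hi=6 ⇒ [5, 6, 11, 9, 2, 0, -1, 8, 7, 10, 12]
11>6: swap(2,6), hi=5 ⇒ [5, 6, -1, 9, 2, 0, 11, 8, 7, 10, 12]
-1<6: swap(1,2), lo=2 mid=3 ⇒ [5, -1, 6, 9, 2, 0, 11, 8, 7, 10, 12]
9>6: swap(3,5), hi=4 ⇒ [5, -1, 6, 0, 2, 9, 11, 8, 7, 10, 12]
0<6: swap(2,3), lo=3 mid=4 ⇒ [5, -1, 0, 6, 2, 9, 11, 8, 7, 10, 12]
2<6: swap(3,4), lo=4 mid=5 ⇒ [5, -1, 0, 2, 6, 9, 11, 8, 7, 10, 12]
done. lo=4 hi=4; A=[5, -1, 0, 2, 6, 9, 11, 8, 7, 10, 12]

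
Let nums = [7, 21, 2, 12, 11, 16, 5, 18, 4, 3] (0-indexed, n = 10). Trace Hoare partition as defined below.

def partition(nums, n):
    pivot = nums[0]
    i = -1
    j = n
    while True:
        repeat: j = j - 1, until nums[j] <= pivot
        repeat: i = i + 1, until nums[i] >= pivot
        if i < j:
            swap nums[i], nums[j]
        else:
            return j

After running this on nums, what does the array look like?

pivot=7
j stops at 9 (3), i stops at 0 (7); swap ⇒ [3, 21, 2, 12, 11, 16, 5, 18, 4, 7]
j stops at 8 (4), i stops at 1 (21); swap ⇒ [3, 4, 2, 12, 11, 16, 5, 18, 21, 7]
j stops at 6 (5), i stops at 3 (12); swap ⇒ [3, 4, 2, 5, 11, 16, 12, 18, 21, 7]
j stops at 3, i stops at 4; i≥j ⇒ return 3. nums=[3, 4, 2, 5, 11, 16, 12, 18, 21, 7]

[3, 4, 2, 5, 11, 16, 12, 18, 21, 7]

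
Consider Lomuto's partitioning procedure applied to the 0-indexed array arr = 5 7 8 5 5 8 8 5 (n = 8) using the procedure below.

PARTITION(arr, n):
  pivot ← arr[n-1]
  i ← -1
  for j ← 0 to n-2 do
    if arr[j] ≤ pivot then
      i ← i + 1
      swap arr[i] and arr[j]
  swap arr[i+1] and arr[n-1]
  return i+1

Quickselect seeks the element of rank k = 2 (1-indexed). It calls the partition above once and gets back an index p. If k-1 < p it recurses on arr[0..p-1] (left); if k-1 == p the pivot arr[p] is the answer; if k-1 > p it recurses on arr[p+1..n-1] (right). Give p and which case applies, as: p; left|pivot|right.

3; left

pivot = arr[7] = 5; i = -1
j=0: arr[0]=5 ≤ 5 → i=0, swap arr[0],arr[0] (no change) → 5 7 8 5 5 8 8 5
j=1: arr[1]=7 > 5 → no swap
j=2: arr[2]=8 > 5 → no swap
j=3: arr[3]=5 ≤ 5 → i=1, swap arr[1],arr[3] → 5 5 8 7 5 8 8 5
j=4: arr[4]=5 ≤ 5 → i=2, swap arr[2],arr[4] → 5 5 5 7 8 8 8 5
j=5: arr[5]=8 > 5 → no swap
j=6: arr[6]=8 > 5 → no swap
final swap arr[3],arr[7] → 5 5 5 5 8 8 8 7; return 3
p = 3; k-1 = 1 < 3 ⇒ left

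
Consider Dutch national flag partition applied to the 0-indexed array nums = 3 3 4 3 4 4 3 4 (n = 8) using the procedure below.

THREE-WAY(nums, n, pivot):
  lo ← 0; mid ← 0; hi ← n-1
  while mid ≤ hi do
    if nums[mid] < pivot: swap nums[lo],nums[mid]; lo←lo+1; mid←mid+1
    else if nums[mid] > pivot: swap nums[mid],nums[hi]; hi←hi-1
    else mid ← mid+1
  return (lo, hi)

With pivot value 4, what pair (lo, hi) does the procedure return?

lo=0 mid=0 hi=7
3<4: swap(0,0), lo=1 mid=1 ⇒ 3 3 4 3 4 4 3 4
3<4: swap(1,1), lo=2 mid=2 ⇒ 3 3 4 3 4 4 3 4
4=4: mid=3
3<4: swap(2,3), lo=3 mid=4 ⇒ 3 3 3 4 4 4 3 4
4=4: mid=5
4=4: mid=6
3<4: swap(3,6), lo=4 mid=7 ⇒ 3 3 3 3 4 4 4 4
4=4: mid=8
done. lo=4 hi=7; nums=3 3 3 3 4 4 4 4

(4, 7)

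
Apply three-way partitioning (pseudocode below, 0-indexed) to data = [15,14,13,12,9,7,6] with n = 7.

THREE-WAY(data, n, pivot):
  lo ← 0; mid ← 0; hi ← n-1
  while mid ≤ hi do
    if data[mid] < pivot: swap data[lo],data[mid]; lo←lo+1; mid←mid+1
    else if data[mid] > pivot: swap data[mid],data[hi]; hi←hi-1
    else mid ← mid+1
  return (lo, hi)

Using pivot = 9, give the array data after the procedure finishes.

pivot = 9; lo=0, mid=0, hi=6
data[mid]=15>9: swap data[0],data[6]; hi=5 → [6,14,13,12,9,7,15]
data[mid]=6<9: swap data[0],data[0]; lo=1,mid=1 → [6,14,13,12,9,7,15]
data[mid]=14>9: swap data[1],data[5]; hi=4 → [6,7,13,12,9,14,15]
data[mid]=7<9: swap data[1],data[1]; lo=2,mid=2 → [6,7,13,12,9,14,15]
data[mid]=13>9: swap data[2],data[4]; hi=3 → [6,7,9,12,13,14,15]
data[mid]=9=9: mid=3
data[mid]=12>9: swap data[3],data[3]; hi=2 → [6,7,9,12,13,14,15]
end: lo=2, hi=2; data = [6,7,9,12,13,14,15]

[6,7,9,12,13,14,15]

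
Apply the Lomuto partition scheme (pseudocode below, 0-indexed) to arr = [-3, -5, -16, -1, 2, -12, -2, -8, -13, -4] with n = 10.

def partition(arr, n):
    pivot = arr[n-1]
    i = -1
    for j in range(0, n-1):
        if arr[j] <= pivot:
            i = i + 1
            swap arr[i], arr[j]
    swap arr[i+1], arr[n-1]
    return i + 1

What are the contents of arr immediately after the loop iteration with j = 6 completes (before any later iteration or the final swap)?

[-5, -16, -12, -1, 2, -3, -2, -8, -13, -4]

pivot = arr[9] = -4; i = -1
j=0: arr[0]=-3 > -4 → no swap
j=1: arr[1]=-5 ≤ -4 → i=0, swap arr[0],arr[1] → [-5, -3, -16, -1, 2, -12, -2, -8, -13, -4]
j=2: arr[2]=-16 ≤ -4 → i=1, swap arr[1],arr[2] → [-5, -16, -3, -1, 2, -12, -2, -8, -13, -4]
j=3: arr[3]=-1 > -4 → no swap
j=4: arr[4]=2 > -4 → no swap
j=5: arr[5]=-12 ≤ -4 → i=2, swap arr[2],arr[5] → [-5, -16, -12, -1, 2, -3, -2, -8, -13, -4]
j=6: arr[6]=-2 > -4 → no swap
(after j=6) arr = [-5, -16, -12, -1, 2, -3, -2, -8, -13, -4]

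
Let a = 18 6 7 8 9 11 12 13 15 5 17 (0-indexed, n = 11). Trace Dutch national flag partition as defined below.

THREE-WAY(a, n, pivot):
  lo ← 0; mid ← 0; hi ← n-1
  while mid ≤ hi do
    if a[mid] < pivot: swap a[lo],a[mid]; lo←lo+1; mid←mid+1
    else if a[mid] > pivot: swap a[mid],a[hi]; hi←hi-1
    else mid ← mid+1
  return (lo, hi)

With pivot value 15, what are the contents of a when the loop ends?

lo=0 mid=0 hi=10
18>15: swap(0,10), hi=9 ⇒ 17 6 7 8 9 11 12 13 15 5 18
17>15: swap(0,9), hi=8 ⇒ 5 6 7 8 9 11 12 13 15 17 18
5<15: swap(0,0), lo=1 mid=1 ⇒ 5 6 7 8 9 11 12 13 15 17 18
6<15: swap(1,1), lo=2 mid=2 ⇒ 5 6 7 8 9 11 12 13 15 17 18
7<15: swap(2,2), lo=3 mid=3 ⇒ 5 6 7 8 9 11 12 13 15 17 18
8<15: swap(3,3), lo=4 mid=4 ⇒ 5 6 7 8 9 11 12 13 15 17 18
9<15: swap(4,4), lo=5 mid=5 ⇒ 5 6 7 8 9 11 12 13 15 17 18
11<15: swap(5,5), lo=6 mid=6 ⇒ 5 6 7 8 9 11 12 13 15 17 18
12<15: swap(6,6), lo=7 mid=7 ⇒ 5 6 7 8 9 11 12 13 15 17 18
13<15: swap(7,7), lo=8 mid=8 ⇒ 5 6 7 8 9 11 12 13 15 17 18
15=15: mid=9
done. lo=8 hi=8; a=5 6 7 8 9 11 12 13 15 17 18

5 6 7 8 9 11 12 13 15 17 18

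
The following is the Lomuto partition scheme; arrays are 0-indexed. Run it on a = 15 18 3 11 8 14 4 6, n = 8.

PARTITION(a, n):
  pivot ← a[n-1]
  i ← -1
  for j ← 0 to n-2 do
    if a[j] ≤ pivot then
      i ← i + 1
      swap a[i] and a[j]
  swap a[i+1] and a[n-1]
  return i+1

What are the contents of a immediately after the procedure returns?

3 4 6 11 8 14 18 15

pivot = a[7] = 6; i = -1
j=0: a[0]=15 > 6 → no swap
j=1: a[1]=18 > 6 → no swap
j=2: a[2]=3 ≤ 6 → i=0, swap a[0],a[2] → 3 18 15 11 8 14 4 6
j=3: a[3]=11 > 6 → no swap
j=4: a[4]=8 > 6 → no swap
j=5: a[5]=14 > 6 → no swap
j=6: a[6]=4 ≤ 6 → i=1, swap a[1],a[6] → 3 4 15 11 8 14 18 6
final swap a[2],a[7] → 3 4 6 11 8 14 18 15; return 2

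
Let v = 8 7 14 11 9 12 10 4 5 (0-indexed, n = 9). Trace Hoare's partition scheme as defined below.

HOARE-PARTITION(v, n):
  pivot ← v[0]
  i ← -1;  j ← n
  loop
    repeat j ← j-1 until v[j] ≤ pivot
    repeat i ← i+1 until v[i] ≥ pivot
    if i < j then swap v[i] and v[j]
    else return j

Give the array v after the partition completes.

5 7 4 11 9 12 10 14 8

pivot = v[0] = 8; i = -1, j = 9
j→8 (v[8]=5≤8), i→0 (v[0]=8≥8); i<j, swap → 5 7 14 11 9 12 10 4 8
j→7 (v[7]=4≤8), i→2 (v[2]=14≥8); i<j, swap → 5 7 4 11 9 12 10 14 8
j→2, i→3; i≥j, return j=2. v = 5 7 4 11 9 12 10 14 8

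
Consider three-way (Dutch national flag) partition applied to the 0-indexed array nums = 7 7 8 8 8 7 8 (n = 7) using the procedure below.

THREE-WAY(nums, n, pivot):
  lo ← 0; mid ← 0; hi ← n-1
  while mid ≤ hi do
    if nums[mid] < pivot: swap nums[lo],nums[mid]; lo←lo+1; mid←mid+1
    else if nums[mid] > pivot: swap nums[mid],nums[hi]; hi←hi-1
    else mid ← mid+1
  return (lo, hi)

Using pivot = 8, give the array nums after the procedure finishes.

7 7 7 8 8 8 8

lo=0 mid=0 hi=6
7<8: swap(0,0), lo=1 mid=1 ⇒ 7 7 8 8 8 7 8
7<8: swap(1,1), lo=2 mid=2 ⇒ 7 7 8 8 8 7 8
8=8: mid=3
8=8: mid=4
8=8: mid=5
7<8: swap(2,5), lo=3 mid=6 ⇒ 7 7 7 8 8 8 8
8=8: mid=7
done. lo=3 hi=6; nums=7 7 7 8 8 8 8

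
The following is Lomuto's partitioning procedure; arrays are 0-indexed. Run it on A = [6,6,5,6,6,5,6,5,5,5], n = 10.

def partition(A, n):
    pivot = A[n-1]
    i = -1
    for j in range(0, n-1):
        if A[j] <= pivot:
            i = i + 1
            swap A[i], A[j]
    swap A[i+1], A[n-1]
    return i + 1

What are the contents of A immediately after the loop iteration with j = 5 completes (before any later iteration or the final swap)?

pivot = A[9] = 5; i = -1
j=0: A[0]=6 > 5 → no swap
j=1: A[1]=6 > 5 → no swap
j=2: A[2]=5 ≤ 5 → i=0, swap A[0],A[2] → [5,6,6,6,6,5,6,5,5,5]
j=3: A[3]=6 > 5 → no swap
j=4: A[4]=6 > 5 → no swap
j=5: A[5]=5 ≤ 5 → i=1, swap A[1],A[5] → [5,5,6,6,6,6,6,5,5,5]
(after j=5) A = [5,5,6,6,6,6,6,5,5,5]

[5,5,6,6,6,6,6,5,5,5]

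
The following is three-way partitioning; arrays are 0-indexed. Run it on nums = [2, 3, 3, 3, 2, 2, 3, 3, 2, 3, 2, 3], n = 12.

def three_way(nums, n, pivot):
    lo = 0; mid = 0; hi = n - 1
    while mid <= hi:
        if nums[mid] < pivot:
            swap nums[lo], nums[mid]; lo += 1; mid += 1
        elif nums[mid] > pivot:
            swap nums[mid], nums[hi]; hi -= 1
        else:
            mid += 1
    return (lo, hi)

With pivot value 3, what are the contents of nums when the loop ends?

[2, 2, 2, 2, 2, 3, 3, 3, 3, 3, 3, 3]

pivot = 3; lo=0, mid=0, hi=11
nums[mid]=2<3: swap nums[0],nums[0]; lo=1,mid=1 → [2, 3, 3, 3, 2, 2, 3, 3, 2, 3, 2, 3]
nums[mid]=3=3: mid=2
nums[mid]=3=3: mid=3
nums[mid]=3=3: mid=4
nums[mid]=2<3: swap nums[1],nums[4]; lo=2,mid=5 → [2, 2, 3, 3, 3, 2, 3, 3, 2, 3, 2, 3]
nums[mid]=2<3: swap nums[2],nums[5]; lo=3,mid=6 → [2, 2, 2, 3, 3, 3, 3, 3, 2, 3, 2, 3]
nums[mid]=3=3: mid=7
nums[mid]=3=3: mid=8
nums[mid]=2<3: swap nums[3],nums[8]; lo=4,mid=9 → [2, 2, 2, 2, 3, 3, 3, 3, 3, 3, 2, 3]
nums[mid]=3=3: mid=10
nums[mid]=2<3: swap nums[4],nums[10]; lo=5,mid=11 → [2, 2, 2, 2, 2, 3, 3, 3, 3, 3, 3, 3]
nums[mid]=3=3: mid=12
end: lo=5, hi=11; nums = [2, 2, 2, 2, 2, 3, 3, 3, 3, 3, 3, 3]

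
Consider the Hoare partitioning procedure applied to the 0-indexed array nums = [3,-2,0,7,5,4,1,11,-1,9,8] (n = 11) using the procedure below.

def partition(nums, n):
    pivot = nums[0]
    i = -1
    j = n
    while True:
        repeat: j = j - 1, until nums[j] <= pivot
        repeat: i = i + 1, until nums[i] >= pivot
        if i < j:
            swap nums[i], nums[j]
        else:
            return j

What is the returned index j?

pivot = nums[0] = 3; i = -1, j = 11
j→8 (nums[8]=-1≤3), i→0 (nums[0]=3≥3); i<j, swap → [-1,-2,0,7,5,4,1,11,3,9,8]
j→6 (nums[6]=1≤3), i→3 (nums[3]=7≥3); i<j, swap → [-1,-2,0,1,5,4,7,11,3,9,8]
j→3, i→4; i≥j, return j=3. nums = [-1,-2,0,1,5,4,7,11,3,9,8]

3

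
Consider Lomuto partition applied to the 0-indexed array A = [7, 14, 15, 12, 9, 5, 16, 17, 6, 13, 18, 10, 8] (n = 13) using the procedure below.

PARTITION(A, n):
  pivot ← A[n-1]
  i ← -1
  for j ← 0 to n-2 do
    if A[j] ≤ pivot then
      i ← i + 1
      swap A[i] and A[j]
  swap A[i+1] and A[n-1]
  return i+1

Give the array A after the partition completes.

pivot = A[12] = 8; i = -1
j=0: A[0]=7 ≤ 8 → i=0, swap A[0],A[0] (no change) → [7, 14, 15, 12, 9, 5, 16, 17, 6, 13, 18, 10, 8]
j=1: A[1]=14 > 8 → no swap
j=2: A[2]=15 > 8 → no swap
j=3: A[3]=12 > 8 → no swap
j=4: A[4]=9 > 8 → no swap
j=5: A[5]=5 ≤ 8 → i=1, swap A[1],A[5] → [7, 5, 15, 12, 9, 14, 16, 17, 6, 13, 18, 10, 8]
j=6: A[6]=16 > 8 → no swap
j=7: A[7]=17 > 8 → no swap
j=8: A[8]=6 ≤ 8 → i=2, swap A[2],A[8] → [7, 5, 6, 12, 9, 14, 16, 17, 15, 13, 18, 10, 8]
j=9: A[9]=13 > 8 → no swap
j=10: A[10]=18 > 8 → no swap
j=11: A[11]=10 > 8 → no swap
final swap A[3],A[12] → [7, 5, 6, 8, 9, 14, 16, 17, 15, 13, 18, 10, 12]; return 3

[7, 5, 6, 8, 9, 14, 16, 17, 15, 13, 18, 10, 12]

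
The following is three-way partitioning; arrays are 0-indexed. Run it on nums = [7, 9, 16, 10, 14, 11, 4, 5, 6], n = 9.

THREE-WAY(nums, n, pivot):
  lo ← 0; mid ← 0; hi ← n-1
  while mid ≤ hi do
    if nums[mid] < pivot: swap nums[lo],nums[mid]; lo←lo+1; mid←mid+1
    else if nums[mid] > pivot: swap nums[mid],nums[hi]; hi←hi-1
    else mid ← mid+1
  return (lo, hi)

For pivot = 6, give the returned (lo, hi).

lo=0 mid=0 hi=8
7>6: swap(0,8), hi=7 ⇒ [6, 9, 16, 10, 14, 11, 4, 5, 7]
6=6: mid=1
9>6: swap(1,7), hi=6 ⇒ [6, 5, 16, 10, 14, 11, 4, 9, 7]
5<6: swap(0,1), lo=1 mid=2 ⇒ [5, 6, 16, 10, 14, 11, 4, 9, 7]
16>6: swap(2,6), hi=5 ⇒ [5, 6, 4, 10, 14, 11, 16, 9, 7]
4<6: swap(1,2), lo=2 mid=3 ⇒ [5, 4, 6, 10, 14, 11, 16, 9, 7]
10>6: swap(3,5), hi=4 ⇒ [5, 4, 6, 11, 14, 10, 16, 9, 7]
11>6: swap(3,4), hi=3 ⇒ [5, 4, 6, 14, 11, 10, 16, 9, 7]
14>6: swap(3,3), hi=2 ⇒ [5, 4, 6, 14, 11, 10, 16, 9, 7]
done. lo=2 hi=2; nums=[5, 4, 6, 14, 11, 10, 16, 9, 7]

(2, 2)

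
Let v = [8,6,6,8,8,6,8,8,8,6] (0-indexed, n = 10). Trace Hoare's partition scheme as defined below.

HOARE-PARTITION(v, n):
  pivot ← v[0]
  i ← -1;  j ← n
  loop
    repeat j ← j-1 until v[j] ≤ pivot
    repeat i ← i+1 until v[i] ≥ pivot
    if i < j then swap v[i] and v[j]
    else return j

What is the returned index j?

pivot=8
j stops at 9 (6), i stops at 0 (8); swap ⇒ [6,6,6,8,8,6,8,8,8,8]
j stops at 8 (8), i stops at 3 (8); swap ⇒ [6,6,6,8,8,6,8,8,8,8]
j stops at 7 (8), i stops at 4 (8); swap ⇒ [6,6,6,8,8,6,8,8,8,8]
j stops at 6, i stops at 6; i≥j ⇒ return 6. v=[6,6,6,8,8,6,8,8,8,8]

6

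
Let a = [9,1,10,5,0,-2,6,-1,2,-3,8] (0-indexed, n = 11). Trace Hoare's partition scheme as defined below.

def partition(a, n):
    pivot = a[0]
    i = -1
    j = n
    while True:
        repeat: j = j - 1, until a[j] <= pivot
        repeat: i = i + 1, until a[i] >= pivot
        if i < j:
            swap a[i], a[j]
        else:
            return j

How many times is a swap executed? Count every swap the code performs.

pivot=9
j stops at 10 (8), i stops at 0 (9); swap ⇒ [8,1,10,5,0,-2,6,-1,2,-3,9]
j stops at 9 (-3), i stops at 2 (10); swap ⇒ [8,1,-3,5,0,-2,6,-1,2,10,9]
j stops at 8, i stops at 9; i≥j ⇒ return 8. a=[8,1,-3,5,0,-2,6,-1,2,10,9]

2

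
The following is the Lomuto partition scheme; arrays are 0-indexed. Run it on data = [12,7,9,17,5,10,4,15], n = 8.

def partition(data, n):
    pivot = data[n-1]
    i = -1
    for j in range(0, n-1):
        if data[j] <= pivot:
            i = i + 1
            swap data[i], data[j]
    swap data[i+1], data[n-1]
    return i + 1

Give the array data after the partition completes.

[12,7,9,5,10,4,15,17]

pivot = data[7] = 15; i = -1
j=0: data[0]=12 ≤ 15 → i=0, swap data[0],data[0] (no change) → [12,7,9,17,5,10,4,15]
j=1: data[1]=7 ≤ 15 → i=1, swap data[1],data[1] (no change) → [12,7,9,17,5,10,4,15]
j=2: data[2]=9 ≤ 15 → i=2, swap data[2],data[2] (no change) → [12,7,9,17,5,10,4,15]
j=3: data[3]=17 > 15 → no swap
j=4: data[4]=5 ≤ 15 → i=3, swap data[3],data[4] → [12,7,9,5,17,10,4,15]
j=5: data[5]=10 ≤ 15 → i=4, swap data[4],data[5] → [12,7,9,5,10,17,4,15]
j=6: data[6]=4 ≤ 15 → i=5, swap data[5],data[6] → [12,7,9,5,10,4,17,15]
final swap data[6],data[7] → [12,7,9,5,10,4,15,17]; return 6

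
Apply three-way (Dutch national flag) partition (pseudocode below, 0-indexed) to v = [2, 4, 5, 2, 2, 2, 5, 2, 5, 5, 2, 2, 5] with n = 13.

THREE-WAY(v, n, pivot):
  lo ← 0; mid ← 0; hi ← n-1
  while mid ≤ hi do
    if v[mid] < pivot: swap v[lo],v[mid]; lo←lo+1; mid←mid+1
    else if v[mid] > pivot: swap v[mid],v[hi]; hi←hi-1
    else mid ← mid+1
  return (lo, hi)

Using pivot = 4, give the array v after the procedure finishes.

pivot = 4; lo=0, mid=0, hi=12
v[mid]=2<4: swap v[0],v[0]; lo=1,mid=1 → [2, 4, 5, 2, 2, 2, 5, 2, 5, 5, 2, 2, 5]
v[mid]=4=4: mid=2
v[mid]=5>4: swap v[2],v[12]; hi=11 → [2, 4, 5, 2, 2, 2, 5, 2, 5, 5, 2, 2, 5]
v[mid]=5>4: swap v[2],v[11]; hi=10 → [2, 4, 2, 2, 2, 2, 5, 2, 5, 5, 2, 5, 5]
v[mid]=2<4: swap v[1],v[2]; lo=2,mid=3 → [2, 2, 4, 2, 2, 2, 5, 2, 5, 5, 2, 5, 5]
v[mid]=2<4: swap v[2],v[3]; lo=3,mid=4 → [2, 2, 2, 4, 2, 2, 5, 2, 5, 5, 2, 5, 5]
v[mid]=2<4: swap v[3],v[4]; lo=4,mid=5 → [2, 2, 2, 2, 4, 2, 5, 2, 5, 5, 2, 5, 5]
v[mid]=2<4: swap v[4],v[5]; lo=5,mid=6 → [2, 2, 2, 2, 2, 4, 5, 2, 5, 5, 2, 5, 5]
v[mid]=5>4: swap v[6],v[10]; hi=9 → [2, 2, 2, 2, 2, 4, 2, 2, 5, 5, 5, 5, 5]
v[mid]=2<4: swap v[5],v[6]; lo=6,mid=7 → [2, 2, 2, 2, 2, 2, 4, 2, 5, 5, 5, 5, 5]
v[mid]=2<4: swap v[6],v[7]; lo=7,mid=8 → [2, 2, 2, 2, 2, 2, 2, 4, 5, 5, 5, 5, 5]
v[mid]=5>4: swap v[8],v[9]; hi=8 → [2, 2, 2, 2, 2, 2, 2, 4, 5, 5, 5, 5, 5]
v[mid]=5>4: swap v[8],v[8]; hi=7 → [2, 2, 2, 2, 2, 2, 2, 4, 5, 5, 5, 5, 5]
end: lo=7, hi=7; v = [2, 2, 2, 2, 2, 2, 2, 4, 5, 5, 5, 5, 5]

[2, 2, 2, 2, 2, 2, 2, 4, 5, 5, 5, 5, 5]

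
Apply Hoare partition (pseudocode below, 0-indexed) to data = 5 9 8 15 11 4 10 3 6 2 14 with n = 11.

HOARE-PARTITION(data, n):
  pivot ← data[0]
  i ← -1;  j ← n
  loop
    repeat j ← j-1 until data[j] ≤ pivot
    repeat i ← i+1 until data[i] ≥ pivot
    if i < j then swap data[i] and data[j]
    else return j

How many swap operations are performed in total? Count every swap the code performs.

3

pivot=5
j stops at 9 (2), i stops at 0 (5); swap ⇒ 2 9 8 15 11 4 10 3 6 5 14
j stops at 7 (3), i stops at 1 (9); swap ⇒ 2 3 8 15 11 4 10 9 6 5 14
j stops at 5 (4), i stops at 2 (8); swap ⇒ 2 3 4 15 11 8 10 9 6 5 14
j stops at 2, i stops at 3; i≥j ⇒ return 2. data=2 3 4 15 11 8 10 9 6 5 14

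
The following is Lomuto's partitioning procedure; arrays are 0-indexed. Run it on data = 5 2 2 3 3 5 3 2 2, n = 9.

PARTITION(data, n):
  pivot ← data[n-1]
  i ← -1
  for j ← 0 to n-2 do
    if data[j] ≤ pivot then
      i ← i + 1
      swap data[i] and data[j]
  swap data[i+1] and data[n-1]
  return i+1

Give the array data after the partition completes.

pivot = data[8] = 2; i = -1
j=0: data[0]=5 > 2 → no swap
j=1: data[1]=2 ≤ 2 → i=0, swap data[0],data[1] → 2 5 2 3 3 5 3 2 2
j=2: data[2]=2 ≤ 2 → i=1, swap data[1],data[2] → 2 2 5 3 3 5 3 2 2
j=3: data[3]=3 > 2 → no swap
j=4: data[4]=3 > 2 → no swap
j=5: data[5]=5 > 2 → no swap
j=6: data[6]=3 > 2 → no swap
j=7: data[7]=2 ≤ 2 → i=2, swap data[2],data[7] → 2 2 2 3 3 5 3 5 2
final swap data[3],data[8] → 2 2 2 2 3 5 3 5 3; return 3

2 2 2 2 3 5 3 5 3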